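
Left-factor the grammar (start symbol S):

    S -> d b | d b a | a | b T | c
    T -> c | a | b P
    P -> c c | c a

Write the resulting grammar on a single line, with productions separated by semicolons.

S -> a | b T | c | d b S'; T -> c | a | b P; P -> c P'; S' -> ε | a; P' -> c | a

S has alternatives sharing prefix 'd b': factor to S → d b S' with S' → ε | a.
P has alternatives sharing prefix 'c': factor to P → c P' with P' → c | a.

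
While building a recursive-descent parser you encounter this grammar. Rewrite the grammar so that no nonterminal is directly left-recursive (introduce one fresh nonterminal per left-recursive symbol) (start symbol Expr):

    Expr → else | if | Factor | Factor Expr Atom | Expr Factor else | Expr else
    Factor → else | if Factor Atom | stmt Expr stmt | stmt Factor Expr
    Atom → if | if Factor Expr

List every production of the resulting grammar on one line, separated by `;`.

Expr → else Expr1 | if Expr1 | Factor Expr1 | Factor Expr Atom Expr1; Factor → else | if Factor Atom | stmt Expr stmt | stmt Factor Expr; Atom → if | if Factor Expr; Expr1 → Factor else Expr1 | else Expr1 | ε

Left recursion appears on Expr.
For Expr: α = {Factor else, else}, β = {else, if, Factor, Factor Expr Atom}. Rewrite as Expr → β Expr1 and Expr1 → α Expr1 | ε.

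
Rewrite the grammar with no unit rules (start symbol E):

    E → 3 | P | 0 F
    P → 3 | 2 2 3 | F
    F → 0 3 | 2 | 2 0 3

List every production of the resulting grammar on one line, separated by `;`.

E → 3 | 0 F | 2 2 3 | 0 3 | 2 | 2 0 3; P → 0 3 | 2 | 2 0 3 | 3 | 2 2 3; F → 0 3 | 2 | 2 0 3

Unit pairs: E ⇒* {F, P}; P ⇒* {F}.
Replace each nonterminal's rules with the union of the non-unit rules of every nonterminal it unit-derives.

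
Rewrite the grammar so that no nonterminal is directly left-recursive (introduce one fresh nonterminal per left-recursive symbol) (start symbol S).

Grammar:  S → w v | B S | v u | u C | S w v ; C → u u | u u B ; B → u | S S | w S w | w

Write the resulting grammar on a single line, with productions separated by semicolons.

S → w v S' | B S S' | v u S' | u C S'; C → u u | u u B; B → u | S S | w S w | w; S' → w v S' | ε

Left recursion appears on S.
For S: α = {w v}, β = {w v, B S, v u, u C}. Rewrite as S → β S' and S' → α S' | ε.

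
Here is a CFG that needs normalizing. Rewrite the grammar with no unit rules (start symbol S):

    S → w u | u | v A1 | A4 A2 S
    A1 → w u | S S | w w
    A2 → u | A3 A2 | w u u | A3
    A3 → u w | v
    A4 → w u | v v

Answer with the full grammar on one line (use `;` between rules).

S → w u | u | v A1 | A4 A2 S; A1 → w u | S S | w w; A2 → u | A3 A2 | w u u | u w | v; A3 → u w | v; A4 → w u | v v

Unit pairs: A2 ⇒* {A3}.
For each unit pair (A, B), copy every non-unit production of B to A, then drop all unit productions.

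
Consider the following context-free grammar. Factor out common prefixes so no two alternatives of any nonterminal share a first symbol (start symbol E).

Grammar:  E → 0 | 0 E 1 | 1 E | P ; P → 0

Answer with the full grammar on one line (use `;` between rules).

E has alternatives sharing prefix '0': factor to E → 0 E' with E' → ε | E 1.

E → 1 E | P | 0 E'; P → 0; E' → ε | E 1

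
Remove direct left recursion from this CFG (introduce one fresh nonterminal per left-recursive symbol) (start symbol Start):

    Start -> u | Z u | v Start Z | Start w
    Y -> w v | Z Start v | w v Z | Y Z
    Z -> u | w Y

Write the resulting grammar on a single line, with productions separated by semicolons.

Start, Y are directly left-recursive.
For Start: α = {w}, β = {u, Z u, v Start Z}. Rewrite as Start → β Start1 and Start1 → α Start1 | ε.
For Y: α = {Z}, β = {w v, Z Start v, w v Z}. Rewrite as Y → β Y1 and Y1 → α Y1 | ε.

Start -> u Start1 | Z u Start1 | v Start Z Start1; Y -> w v Y1 | Z Start v Y1 | w v Z Y1; Z -> u | w Y; Start1 -> w Start1 | ε; Y1 -> Z Y1 | ε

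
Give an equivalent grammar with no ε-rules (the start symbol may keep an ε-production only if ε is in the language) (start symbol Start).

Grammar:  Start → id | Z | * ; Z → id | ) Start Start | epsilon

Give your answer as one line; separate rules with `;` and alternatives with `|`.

Start → id | Z | * | ε; Z → id | ) Start Start | ) Start | )

The nullable symbols are {Start, Z}.
ε ∈ L(G) since Start is nullable, so keep Start → ε.
Add the nullable-subset variants: Z → ) Start Start gives ) Start Start | ) Start | ).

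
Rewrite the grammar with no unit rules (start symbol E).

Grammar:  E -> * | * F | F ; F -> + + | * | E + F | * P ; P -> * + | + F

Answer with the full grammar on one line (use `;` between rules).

E -> * | * F | + + | E + F | * P; F -> + + | * | E + F | * P; P -> * + | + F

Unit pairs: E ⇒* {F}.
For every A with A ⇒* B via unit rules, add B's non-unit alternatives to A; then delete every rule of the form X → Y.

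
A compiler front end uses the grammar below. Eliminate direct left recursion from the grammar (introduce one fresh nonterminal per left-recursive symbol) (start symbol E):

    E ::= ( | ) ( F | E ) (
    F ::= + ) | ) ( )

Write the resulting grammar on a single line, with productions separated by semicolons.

E is directly left-recursive.
For E: α = {) (}, β = {(, ) ( F}. Rewrite as E → β E' and E' → α E' | ε.

E ::= ( E' | ) ( F E'; F ::= + ) | ) ( ); E' ::= ) ( E' | ε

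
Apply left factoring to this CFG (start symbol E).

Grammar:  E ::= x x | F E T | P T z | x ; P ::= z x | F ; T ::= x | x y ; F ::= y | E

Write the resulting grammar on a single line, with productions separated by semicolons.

E ::= F E T | P T z | x E'; P ::= z x | F; T ::= x T'; F ::= y | E; E' ::= x | ε; T' ::= ε | y

E has alternatives sharing prefix 'x': factor to E → x E' with E' → x | ε.
T has alternatives sharing prefix 'x': factor to T → x T' with T' → ε | y.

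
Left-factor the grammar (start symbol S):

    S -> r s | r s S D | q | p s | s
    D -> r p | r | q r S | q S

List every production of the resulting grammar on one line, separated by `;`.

S -> q | p s | s | r s S'; D -> r D' | q D''; S' -> ε | S D; D' -> p | ε; D'' -> r S | S

S has alternatives sharing prefix 'r s': factor to S → r s S' with S' → ε | S D.
D has alternatives sharing prefix 'r': factor to D → r D' with D' → p | ε.
D has alternatives sharing prefix 'q': factor to D → q D'' with D'' → r S | S.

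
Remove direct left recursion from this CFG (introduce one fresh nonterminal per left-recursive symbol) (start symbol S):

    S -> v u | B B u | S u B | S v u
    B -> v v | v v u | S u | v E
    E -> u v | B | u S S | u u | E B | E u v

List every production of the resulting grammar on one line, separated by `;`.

Left recursion appears on S, E.
For S: α = {u B, v u}, β = {v u, B B u}. Rewrite as S → β S' and S' → α S' | ε.
For E: α = {B, u v}, β = {u v, B, u S S, u u}. Rewrite as E → β E' and E' → α E' | ε.

S -> v u S' | B B u S'; B -> v v | v v u | S u | v E; E -> u v E' | B E' | u S S E' | u u E'; S' -> u B S' | v u S' | ε; E' -> B E' | u v E' | ε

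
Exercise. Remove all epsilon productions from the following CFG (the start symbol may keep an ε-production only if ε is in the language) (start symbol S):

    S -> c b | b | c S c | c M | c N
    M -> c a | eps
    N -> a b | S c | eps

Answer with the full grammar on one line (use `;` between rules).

S -> c b | b | c S c | c M | c | c N; M -> c a; N -> a b | S c

Nullable nonterminals: {M, N}.
ε ∉ L(G), so no ε-production is kept.
Expand every rule over subsets of its nullable positions: S → c M gives c M | c.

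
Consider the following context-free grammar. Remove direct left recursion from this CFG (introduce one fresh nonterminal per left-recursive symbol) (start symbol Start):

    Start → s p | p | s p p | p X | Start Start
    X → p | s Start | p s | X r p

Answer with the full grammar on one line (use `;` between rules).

Directly left-recursive nonterminals: Start, X.
For Start: α = {Start}, β = {s p, p, s p p, p X}. Rewrite as Start → β Start1 and Start1 → α Start1 | ε.
For X: α = {r p}, β = {p, s Start, p s}. Rewrite as X → β X1 and X1 → α X1 | ε.

Start → s p Start1 | p Start1 | s p p Start1 | p X Start1; X → p X1 | s Start X1 | p s X1; Start1 → Start Start1 | ε; X1 → r p X1 | ε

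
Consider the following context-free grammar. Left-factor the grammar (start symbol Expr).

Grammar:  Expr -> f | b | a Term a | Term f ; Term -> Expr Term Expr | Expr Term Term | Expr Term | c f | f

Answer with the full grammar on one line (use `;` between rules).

Expr -> f | b | a Term a | Term f; Term -> c f | f | Expr Term Term1; Term1 -> Expr | Term | ε

Term has alternatives sharing prefix 'Expr Term': factor to Term → Expr Term Term1 with Term1 → Expr | Term | ε.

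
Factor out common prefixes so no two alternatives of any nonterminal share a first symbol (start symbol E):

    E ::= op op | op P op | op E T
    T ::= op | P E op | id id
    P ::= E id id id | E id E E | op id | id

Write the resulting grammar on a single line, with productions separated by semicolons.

E has alternatives sharing prefix 'op': factor to E → op E' with E' → op | P op | E T.
P has alternatives sharing prefix 'E id': factor to P → E id P' with P' → id id | E E.

E ::= op E'; T ::= op | P E op | id id; P ::= op id | id | E id P'; E' ::= op | P op | E T; P' ::= id id | E E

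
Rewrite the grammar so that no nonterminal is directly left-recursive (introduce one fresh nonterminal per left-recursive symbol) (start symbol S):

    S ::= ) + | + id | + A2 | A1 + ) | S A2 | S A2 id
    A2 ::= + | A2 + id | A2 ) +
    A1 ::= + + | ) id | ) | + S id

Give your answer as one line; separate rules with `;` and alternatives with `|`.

S ::= ) + S' | + id S' | + A2 S' | A1 + ) S'; A2 ::= + A2'; A1 ::= + + | ) id | ) | + S id; S' ::= A2 S' | A2 id S' | ε; A2' ::= + id A2' | ) + A2' | ε

S, A2 are directly left-recursive.
For S: α = {A2, A2 id}, β = {) +, + id, + A2, A1 + )}. Rewrite as S → β S' and S' → α S' | ε.
For A2: α = {+ id, ) +}, β = {+}. Rewrite as A2 → β A2' and A2' → α A2' | ε.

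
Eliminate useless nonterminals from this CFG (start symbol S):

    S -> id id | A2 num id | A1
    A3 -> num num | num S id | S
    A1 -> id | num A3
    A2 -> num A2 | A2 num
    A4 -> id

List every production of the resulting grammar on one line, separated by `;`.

S -> id id | A1; A3 -> num num | num S id | S; A1 -> id | num A3

Generating nonterminals: {A1, A3, A4, S}.
Reachable from S after that: {A1, A3, S}.
Removed useless symbols: {A2, A4} and every production mentioning them.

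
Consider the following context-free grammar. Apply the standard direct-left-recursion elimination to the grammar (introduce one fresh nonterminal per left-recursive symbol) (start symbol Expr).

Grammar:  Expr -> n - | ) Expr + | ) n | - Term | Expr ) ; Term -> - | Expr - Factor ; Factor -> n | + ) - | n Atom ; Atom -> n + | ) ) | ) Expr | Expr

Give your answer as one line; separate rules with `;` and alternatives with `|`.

Expr is directly left-recursive.
For Expr: α = {)}, β = {n -, ) Expr +, ) n, - Term}. Rewrite as Expr → β Expr1 and Expr1 → α Expr1 | ε.

Expr -> n - Expr1 | ) Expr + Expr1 | ) n Expr1 | - Term Expr1; Term -> - | Expr - Factor; Factor -> n | + ) - | n Atom; Atom -> n + | ) ) | ) Expr | Expr; Expr1 -> ) Expr1 | ε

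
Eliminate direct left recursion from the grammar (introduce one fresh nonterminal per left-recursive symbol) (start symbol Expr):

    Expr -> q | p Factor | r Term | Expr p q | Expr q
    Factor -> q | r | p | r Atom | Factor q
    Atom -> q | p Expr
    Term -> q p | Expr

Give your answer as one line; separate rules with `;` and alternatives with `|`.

Expr -> q Expr1 | p Factor Expr1 | r Term Expr1; Factor -> q Factor1 | r Factor1 | p Factor1 | r Atom Factor1; Atom -> q | p Expr; Term -> q p | Expr; Expr1 -> p q Expr1 | q Expr1 | ε; Factor1 -> q Factor1 | ε

Left recursion appears on Expr, Factor.
For Expr: α = {p q, q}, β = {q, p Factor, r Term}. Rewrite as Expr → β Expr1 and Expr1 → α Expr1 | ε.
For Factor: α = {q}, β = {q, r, p, r Atom}. Rewrite as Factor → β Factor1 and Factor1 → α Factor1 | ε.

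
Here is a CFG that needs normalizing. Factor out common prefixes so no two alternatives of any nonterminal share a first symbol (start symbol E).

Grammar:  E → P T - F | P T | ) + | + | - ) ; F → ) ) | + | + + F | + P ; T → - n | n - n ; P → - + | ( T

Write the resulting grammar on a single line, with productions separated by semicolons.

E → ) + | + | - ) | P T E'; F → ) ) | + F'; T → - n | n - n; P → - + | ( T; E' → - F | epsilon; F' → epsilon | + F | P

E has alternatives sharing prefix 'P T': factor to E → P T E' with E' → - F | ε.
F has alternatives sharing prefix '+': factor to F → + F' with F' → ε | + F | P.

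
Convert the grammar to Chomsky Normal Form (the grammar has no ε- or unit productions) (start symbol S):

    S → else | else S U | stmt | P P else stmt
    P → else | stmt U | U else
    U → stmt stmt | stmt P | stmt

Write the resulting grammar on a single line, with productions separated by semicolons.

Introduce a nonterminal for each terminal appearing in a rule of length ≥ 2: X1 → else, X2 → stmt.
Binarize each right-hand side of length ≥ 3 by chaining fresh nonterminals (Y1, Y2, …): affected rules were S → X1 S U; S → P P X1 X2.

S → else | X1 Y1 | stmt | P Y2; P → else | X2 U | U X1; U → X2 X2 | X2 P | stmt; X1 → else; X2 → stmt; Y1 → S U; Y2 → P Y3; Y3 → X1 X2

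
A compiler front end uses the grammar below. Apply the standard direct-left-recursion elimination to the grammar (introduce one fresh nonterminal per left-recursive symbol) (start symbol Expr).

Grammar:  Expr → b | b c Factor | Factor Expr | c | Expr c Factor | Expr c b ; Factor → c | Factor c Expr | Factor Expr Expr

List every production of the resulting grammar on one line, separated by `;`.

Expr → b Expr1 | b c Factor Expr1 | Factor Expr Expr1 | c Expr1; Factor → c Factor1; Expr1 → c Factor Expr1 | c b Expr1 | ε; Factor1 → c Expr Factor1 | Expr Expr Factor1 | ε

Left recursion appears on Expr, Factor.
For Expr: α = {c Factor, c b}, β = {b, b c Factor, Factor Expr, c}. Rewrite as Expr → β Expr1 and Expr1 → α Expr1 | ε.
For Factor: α = {c Expr, Expr Expr}, β = {c}. Rewrite as Factor → β Factor1 and Factor1 → α Factor1 | ε.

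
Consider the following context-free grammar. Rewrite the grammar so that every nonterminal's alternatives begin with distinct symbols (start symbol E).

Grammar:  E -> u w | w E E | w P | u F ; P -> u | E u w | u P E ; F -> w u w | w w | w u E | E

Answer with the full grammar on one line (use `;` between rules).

E has alternatives sharing prefix 'u': factor to E → u E' with E' → w | F.
E has alternatives sharing prefix 'w': factor to E → w E'' with E'' → E E | P.
P has alternatives sharing prefix 'u': factor to P → u P' with P' → ε | P E.
F has alternatives sharing prefix 'w': factor to F → w F' with F' → u w | w | u E.
F' has alternatives sharing prefix 'u': factor to F' → u F'' with F'' → w | E.

E -> u E' | w E''; P -> E u w | u P'; F -> E | w F'; E' -> w | F; E'' -> E E | P; P' -> ε | P E; F' -> w | u F''; F'' -> w | E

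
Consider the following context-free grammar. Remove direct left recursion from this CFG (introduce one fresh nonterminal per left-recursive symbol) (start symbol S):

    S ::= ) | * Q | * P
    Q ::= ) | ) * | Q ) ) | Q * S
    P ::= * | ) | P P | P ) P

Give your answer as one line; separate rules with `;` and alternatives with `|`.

S ::= ) | * Q | * P; Q ::= ) Q' | ) * Q'; P ::= * P' | ) P'; Q' ::= ) ) Q' | * S Q' | epsilon; P' ::= P P' | ) P P' | epsilon

Directly left-recursive nonterminals: Q, P.
For Q: α = {) ), * S}, β = {), ) *}. Rewrite as Q → β Q' and Q' → α Q' | ε.
For P: α = {P, ) P}, β = {*, )}. Rewrite as P → β P' and P' → α P' | ε.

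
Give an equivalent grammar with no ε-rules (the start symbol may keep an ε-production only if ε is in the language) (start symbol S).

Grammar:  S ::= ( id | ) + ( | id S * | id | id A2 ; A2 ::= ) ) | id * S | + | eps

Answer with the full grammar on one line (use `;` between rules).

S ::= ( id | ) + ( | id S * | id | id A2; A2 ::= ) ) | id * S | +

Nullable nonterminals: {A2}.
ε ∉ L(G), so no ε-production is kept.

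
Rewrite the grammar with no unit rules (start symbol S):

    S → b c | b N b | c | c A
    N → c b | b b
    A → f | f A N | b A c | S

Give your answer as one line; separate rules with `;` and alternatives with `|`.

Unit pairs: A ⇒* {S}.
For each unit pair (A, B), copy every non-unit production of B to A, then drop all unit productions.

S → b c | b N b | c | c A; N → c b | b b; A → b c | b N b | c | c A | f | f A N | b A c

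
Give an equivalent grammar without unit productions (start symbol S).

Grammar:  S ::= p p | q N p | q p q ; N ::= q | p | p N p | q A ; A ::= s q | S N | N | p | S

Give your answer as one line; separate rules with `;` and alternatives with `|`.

Unit pairs: A ⇒* {N, S}.
For every A with A ⇒* B via unit rules, add B's non-unit alternatives to A; then delete every rule of the form X → Y.

S ::= p p | q N p | q p q; N ::= q | p | p N p | q A; A ::= p p | q N p | q p q | q | p | p N p | q A | s q | S N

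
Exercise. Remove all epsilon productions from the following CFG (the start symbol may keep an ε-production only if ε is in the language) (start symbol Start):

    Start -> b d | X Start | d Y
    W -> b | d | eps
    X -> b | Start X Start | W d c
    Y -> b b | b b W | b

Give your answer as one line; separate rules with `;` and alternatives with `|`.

Start -> b d | X Start | d Y; W -> b | d; X -> b | Start X Start | W d c | d c; Y -> b b | b b W | b

Nullable set = {W}.
ε ∉ L(G), so no ε-production is kept.
Add the nullable-subset variants: X → W d c gives W d c | d c.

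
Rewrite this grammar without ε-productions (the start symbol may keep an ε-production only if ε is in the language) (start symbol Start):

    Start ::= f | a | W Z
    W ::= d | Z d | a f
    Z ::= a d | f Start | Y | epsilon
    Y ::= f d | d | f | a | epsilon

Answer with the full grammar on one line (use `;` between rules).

Nullable set = {Y, Z}.
ε ∉ L(G), so no ε-production is kept.
Expand every rule over subsets of its nullable positions: Start → W Z gives W Z | W.

Start ::= f | a | W Z | W; W ::= d | Z d | a f; Z ::= a d | f Start | Y; Y ::= f d | d | f | a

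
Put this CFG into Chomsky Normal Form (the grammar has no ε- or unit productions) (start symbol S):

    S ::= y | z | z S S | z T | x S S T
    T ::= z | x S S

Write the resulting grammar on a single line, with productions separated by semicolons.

S ::= y | z | X1 Y1 | X1 T | X2 Y2; T ::= z | X2 Y4; X1 ::= z; X2 ::= x; Y1 ::= S S; Y2 ::= S Y3; Y3 ::= S T; Y4 ::= S S

Introduce a nonterminal for each terminal appearing in a rule of length ≥ 2: X1 → z, X2 → x.
Binarize each right-hand side of length ≥ 3 by chaining fresh nonterminals (Y1, Y2, …): affected rules were S → X1 S S; S → X2 S S T; T → X2 S S.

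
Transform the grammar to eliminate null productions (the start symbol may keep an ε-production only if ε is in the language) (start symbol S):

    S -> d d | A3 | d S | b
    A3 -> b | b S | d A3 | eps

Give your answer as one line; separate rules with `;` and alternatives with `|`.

S -> d d | A3 | d S | d | b | eps; A3 -> b | b S | d A3 | d

The nullable symbols are {A3, S}.
ε ∈ L(G) since S is nullable, so keep S → ε.
Add the nullable-subset variants: S → d S gives d S | d. A3 → d A3 gives d A3 | d.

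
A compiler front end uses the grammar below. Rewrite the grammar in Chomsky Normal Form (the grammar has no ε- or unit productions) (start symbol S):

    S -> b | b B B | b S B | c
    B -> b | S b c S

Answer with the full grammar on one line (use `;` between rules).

Introduce a nonterminal for each terminal appearing in a rule of length ≥ 2: X1 → b, X2 → c.
Binarize each right-hand side of length ≥ 3 by chaining fresh nonterminals (Y1, Y2, …): affected rules were S → X1 B B; S → X1 S B; B → S X1 X2 S.

S -> b | X1 Y1 | X1 Y2 | c; B -> b | S Y3; X1 -> b; X2 -> c; Y1 -> B B; Y2 -> S B; Y3 -> X1 Y4; Y4 -> X2 S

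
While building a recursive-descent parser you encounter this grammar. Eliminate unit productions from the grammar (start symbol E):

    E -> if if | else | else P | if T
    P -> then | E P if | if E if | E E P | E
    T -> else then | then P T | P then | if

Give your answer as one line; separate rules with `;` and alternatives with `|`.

E -> if if | else | else P | if T; P -> if if | else | else P | if T | then | E P if | if E if | E E P; T -> else then | then P T | P then | if

Unit pairs: P ⇒* {E}.
For every A with A ⇒* B via unit rules, add B's non-unit alternatives to A; then delete every rule of the form X → Y.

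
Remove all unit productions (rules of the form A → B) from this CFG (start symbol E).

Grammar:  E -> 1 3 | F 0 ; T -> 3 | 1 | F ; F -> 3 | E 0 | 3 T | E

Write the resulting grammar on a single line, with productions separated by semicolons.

E -> 1 3 | F 0; T -> 1 3 | F 0 | 3 | E 0 | 3 T | 1; F -> 1 3 | F 0 | 3 | E 0 | 3 T

Unit pairs: F ⇒* {E}; T ⇒* {E, F}.
For every A with A ⇒* B via unit rules, add B's non-unit alternatives to A; then delete every rule of the form X → Y.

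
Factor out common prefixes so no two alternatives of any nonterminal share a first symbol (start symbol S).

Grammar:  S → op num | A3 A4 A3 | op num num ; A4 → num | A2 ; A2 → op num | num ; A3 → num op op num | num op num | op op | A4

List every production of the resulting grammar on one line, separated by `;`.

S → A3 A4 A3 | op num S'; A4 → num | A2; A2 → op num | num; A3 → op op | A4 | num op A3'; S' → ε | num; A3' → op num | num

S has alternatives sharing prefix 'op num': factor to S → op num S' with S' → ε | num.
A3 has alternatives sharing prefix 'num op': factor to A3 → num op A3' with A3' → op num | num.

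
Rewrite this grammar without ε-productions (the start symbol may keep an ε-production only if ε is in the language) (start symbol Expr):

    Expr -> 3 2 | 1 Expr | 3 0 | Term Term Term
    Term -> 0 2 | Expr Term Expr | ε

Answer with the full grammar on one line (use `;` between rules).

Expr -> 3 2 | 1 Expr | 1 | 3 0 | Term Term Term | Term Term | Term | ε; Term -> 0 2 | Expr Term Expr | Expr Term | Expr Expr | Expr | Term Expr

The nullable symbols are {Expr, Term}.
ε ∈ L(G) since Expr is nullable, so keep Expr → ε.
Expand every rule over subsets of its nullable positions: Expr → 1 Expr gives 1 Expr | 1. Expr → Term Term Term gives Term Term Term | Term Term | Term. Term → Expr Term Expr gives Expr Term Expr | Expr Term | Expr Expr | Expr | Term Expr.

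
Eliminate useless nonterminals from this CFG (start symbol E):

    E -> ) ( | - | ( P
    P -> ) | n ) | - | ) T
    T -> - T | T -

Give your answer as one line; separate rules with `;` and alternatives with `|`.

Generating nonterminals: {E, P}.
Reachable from E after that: {E, P}.
Removed useless symbols: {T} and every production mentioning them.

E -> ) ( | - | ( P; P -> ) | n ) | -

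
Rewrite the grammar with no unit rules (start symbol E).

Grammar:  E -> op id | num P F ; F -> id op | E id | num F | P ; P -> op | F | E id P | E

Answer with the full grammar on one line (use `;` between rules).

Unit pairs: F ⇒* {E, P}; P ⇒* {E, F}.
Replace each nonterminal's rules with the union of the non-unit rules of every nonterminal it unit-derives.

E -> op id | num P F; F -> op id | num P F | id op | E id | num F | op | E id P; P -> op id | num P F | id op | E id | num F | op | E id P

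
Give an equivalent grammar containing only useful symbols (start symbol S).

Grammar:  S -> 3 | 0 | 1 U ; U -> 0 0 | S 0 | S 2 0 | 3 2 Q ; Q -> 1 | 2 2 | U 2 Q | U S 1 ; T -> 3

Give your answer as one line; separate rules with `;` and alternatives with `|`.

Generating nonterminals: {Q, S, T, U}.
Reachable from S after that: {Q, S, U}.
Removed useless symbols: {T} and every production mentioning them.

S -> 3 | 0 | 1 U; U -> 0 0 | S 0 | S 2 0 | 3 2 Q; Q -> 1 | 2 2 | U 2 Q | U S 1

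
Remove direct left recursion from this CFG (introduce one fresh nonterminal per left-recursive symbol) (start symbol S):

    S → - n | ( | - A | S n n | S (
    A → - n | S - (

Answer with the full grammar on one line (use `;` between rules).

S → - n S' | ( S' | - A S'; A → - n | S - (; S' → n n S' | ( S' | ε

Left recursion appears on S.
For S: α = {n n, (}, β = {- n, (, - A}. Rewrite as S → β S' and S' → α S' | ε.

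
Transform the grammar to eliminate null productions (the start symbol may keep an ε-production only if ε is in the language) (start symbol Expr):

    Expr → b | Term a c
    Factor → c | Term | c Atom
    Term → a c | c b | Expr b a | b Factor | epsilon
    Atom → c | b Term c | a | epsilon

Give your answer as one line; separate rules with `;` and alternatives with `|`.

Expr → b | Term a c | a c; Factor → c | Term | c Atom; Term → a c | c b | Expr b a | b Factor | b; Atom → c | b Term c | b c | a

Nullable nonterminals: {Atom, Factor, Term}.
ε ∉ L(G), so no ε-production is kept.
Expand every rule over subsets of its nullable positions: Expr → Term a c gives Term a c | a c. Term → b Factor gives b Factor | b. Atom → b Term c gives b Term c | b c.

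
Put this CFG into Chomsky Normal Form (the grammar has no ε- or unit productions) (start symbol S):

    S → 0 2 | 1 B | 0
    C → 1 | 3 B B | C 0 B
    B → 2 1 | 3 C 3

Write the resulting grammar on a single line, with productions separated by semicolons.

S → X1 X2 | X3 B | 0; C → 1 | X4 Y1 | C Y2; B → X2 X3 | X4 Y3; X1 → 0; X2 → 2; X3 → 1; X4 → 3; Y1 → B B; Y2 → X1 B; Y3 → C X4

Introduce a nonterminal for each terminal appearing in a rule of length ≥ 2: X1 → 0, X2 → 2, X3 → 1, X4 → 3.
Binarize each right-hand side of length ≥ 3 by chaining fresh nonterminals (Y1, Y2, …): affected rules were C → X4 B B; C → C X1 B; B → X4 C X4.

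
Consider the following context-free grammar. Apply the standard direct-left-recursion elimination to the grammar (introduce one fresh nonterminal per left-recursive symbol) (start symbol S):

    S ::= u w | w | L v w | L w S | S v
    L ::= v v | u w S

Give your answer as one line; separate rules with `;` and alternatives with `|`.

Directly left-recursive nonterminal: S.
For S: α = {v}, β = {u w, w, L v w, L w S}. Rewrite as S → β S' and S' → α S' | ε.

S ::= u w S' | w S' | L v w S' | L w S S'; L ::= v v | u w S; S' ::= v S' | ε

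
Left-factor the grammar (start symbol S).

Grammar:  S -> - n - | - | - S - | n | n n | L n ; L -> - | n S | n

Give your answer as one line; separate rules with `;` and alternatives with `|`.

S has alternatives sharing prefix '-': factor to S → - S' with S' → n - | ε | S -.
S has alternatives sharing prefix 'n': factor to S → n S'' with S'' → ε | n.
L has alternatives sharing prefix 'n': factor to L → n L' with L' → S | ε.

S -> L n | - S' | n S''; L -> - | n L'; S' -> n - | ε | S -; S'' -> ε | n; L' -> S | ε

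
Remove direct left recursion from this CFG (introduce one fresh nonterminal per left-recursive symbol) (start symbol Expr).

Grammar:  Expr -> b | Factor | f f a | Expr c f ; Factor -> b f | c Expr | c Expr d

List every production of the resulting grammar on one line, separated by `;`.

Directly left-recursive nonterminal: Expr.
For Expr: α = {c f}, β = {b, Factor, f f a}. Rewrite as Expr → β Expr1 and Expr1 → α Expr1 | ε.

Expr -> b Expr1 | Factor Expr1 | f f a Expr1; Factor -> b f | c Expr | c Expr d; Expr1 -> c f Expr1 | ε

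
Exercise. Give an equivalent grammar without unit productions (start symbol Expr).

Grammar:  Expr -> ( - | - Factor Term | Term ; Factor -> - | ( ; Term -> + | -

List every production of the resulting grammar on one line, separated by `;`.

Unit pairs: Expr ⇒* {Term}.
For every A with A ⇒* B via unit rules, add B's non-unit alternatives to A; then delete every rule of the form X → Y.

Expr -> + | - | ( - | - Factor Term; Factor -> - | (; Term -> + | -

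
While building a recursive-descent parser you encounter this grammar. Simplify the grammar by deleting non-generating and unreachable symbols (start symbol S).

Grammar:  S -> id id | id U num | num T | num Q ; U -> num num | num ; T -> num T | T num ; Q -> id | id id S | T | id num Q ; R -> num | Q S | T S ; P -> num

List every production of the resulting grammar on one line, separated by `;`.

S -> id id | id U num | num Q; U -> num num | num; Q -> id | id id S | id num Q

Generating nonterminals: {P, Q, R, S, U}.
Reachable from S after that: {Q, S, U}.
Removed useless symbols: {P, R, T} and every production mentioning them.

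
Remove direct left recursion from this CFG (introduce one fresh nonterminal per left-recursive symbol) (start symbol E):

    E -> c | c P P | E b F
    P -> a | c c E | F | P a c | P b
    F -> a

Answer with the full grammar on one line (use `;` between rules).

Directly left-recursive nonterminals: E, P.
For E: α = {b F}, β = {c, c P P}. Rewrite as E → β E' and E' → α E' | ε.
For P: α = {a c, b}, β = {a, c c E, F}. Rewrite as P → β P' and P' → α P' | ε.

E -> c E' | c P P E'; P -> a P' | c c E P' | F P'; F -> a; E' -> b F E' | epsilon; P' -> a c P' | b P' | epsilon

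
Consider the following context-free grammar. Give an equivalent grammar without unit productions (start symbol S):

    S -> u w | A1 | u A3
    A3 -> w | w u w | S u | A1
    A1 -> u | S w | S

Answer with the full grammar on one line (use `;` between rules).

S -> u | S w | u w | u A3; A3 -> u | S w | u w | u A3 | w | w u w | S u; A1 -> u | S w | u w | u A3

Unit pairs: A1 ⇒* {S}; A3 ⇒* {A1, S}; S ⇒* {A1}.
For every A with A ⇒* B via unit rules, add B's non-unit alternatives to A; then delete every rule of the form X → Y.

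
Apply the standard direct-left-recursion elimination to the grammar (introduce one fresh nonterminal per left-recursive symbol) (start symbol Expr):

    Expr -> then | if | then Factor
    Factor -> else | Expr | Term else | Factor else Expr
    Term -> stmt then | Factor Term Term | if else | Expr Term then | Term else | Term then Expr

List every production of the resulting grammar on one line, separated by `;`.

Factor, Term are directly left-recursive.
For Factor: α = {else Expr}, β = {else, Expr, Term else}. Rewrite as Factor → β Factor1 and Factor1 → α Factor1 | ε.
For Term: α = {else, then Expr}, β = {stmt then, Factor Term Term, if else, Expr Term then}. Rewrite as Term → β Term1 and Term1 → α Term1 | ε.

Expr -> then | if | then Factor; Factor -> else Factor1 | Expr Factor1 | Term else Factor1; Term -> stmt then Term1 | Factor Term Term Term1 | if else Term1 | Expr Term then Term1; Factor1 -> else Expr Factor1 | ε; Term1 -> else Term1 | then Expr Term1 | ε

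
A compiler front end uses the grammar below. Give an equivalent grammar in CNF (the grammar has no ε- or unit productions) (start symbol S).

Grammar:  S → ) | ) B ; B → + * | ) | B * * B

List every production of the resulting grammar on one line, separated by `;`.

Introduce a nonterminal for each terminal appearing in a rule of length ≥ 2: X1 → ), X2 → +, X3 → *.
Binarize each right-hand side of length ≥ 3 by chaining fresh nonterminals (Y1, Y2, …): affected rules were B → B X3 X3 B.

S → ) | X1 B; B → X2 X3 | ) | B Y1; X1 → ); X2 → +; X3 → *; Y1 → X3 Y2; Y2 → X3 B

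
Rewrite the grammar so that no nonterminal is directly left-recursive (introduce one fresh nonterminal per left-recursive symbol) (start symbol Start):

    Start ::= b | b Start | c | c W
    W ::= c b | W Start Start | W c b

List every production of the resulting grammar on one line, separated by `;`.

Start ::= b | b Start | c | c W; W ::= c b W1; W1 ::= Start Start W1 | c b W1 | ε

W is directly left-recursive.
For W: α = {Start Start, c b}, β = {c b}. Rewrite as W → β W1 and W1 → α W1 | ε.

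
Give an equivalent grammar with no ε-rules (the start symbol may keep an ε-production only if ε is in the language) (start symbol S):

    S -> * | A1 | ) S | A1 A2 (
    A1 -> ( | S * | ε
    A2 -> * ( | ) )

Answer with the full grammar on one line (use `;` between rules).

The nullable symbols are {A1, S}.
ε ∈ L(G) since S is nullable, so keep S → ε.
Expand every rule over subsets of its nullable positions: S → ) S gives ) S | ). S → A1 A2 ( gives A1 A2 ( | A2 (. A1 → S * gives S * | *.

S -> * | A1 | ) S | ) | A1 A2 ( | A2 ( | ε; A1 -> ( | S * | *; A2 -> * ( | ) )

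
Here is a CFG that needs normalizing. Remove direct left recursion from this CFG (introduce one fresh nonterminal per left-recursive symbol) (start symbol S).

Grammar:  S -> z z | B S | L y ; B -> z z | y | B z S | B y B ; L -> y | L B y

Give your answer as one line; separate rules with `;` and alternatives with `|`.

Directly left-recursive nonterminals: B, L.
For B: α = {z S, y B}, β = {z z, y}. Rewrite as B → β B' and B' → α B' | ε.
For L: α = {B y}, β = {y}. Rewrite as L → β L' and L' → α L' | ε.

S -> z z | B S | L y; B -> z z B' | y B'; L -> y L'; B' -> z S B' | y B B' | ε; L' -> B y L' | ε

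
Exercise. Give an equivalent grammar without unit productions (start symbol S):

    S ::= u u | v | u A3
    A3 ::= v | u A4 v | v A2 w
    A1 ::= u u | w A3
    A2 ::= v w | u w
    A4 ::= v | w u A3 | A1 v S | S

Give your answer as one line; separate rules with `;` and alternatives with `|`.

S ::= u u | v | u A3; A3 ::= v | u A4 v | v A2 w; A1 ::= u u | w A3; A2 ::= v w | u w; A4 ::= v | w u A3 | A1 v S | u u | u A3

Unit pairs: A4 ⇒* {S}.
For every A with A ⇒* B via unit rules, add B's non-unit alternatives to A; then delete every rule of the form X → Y.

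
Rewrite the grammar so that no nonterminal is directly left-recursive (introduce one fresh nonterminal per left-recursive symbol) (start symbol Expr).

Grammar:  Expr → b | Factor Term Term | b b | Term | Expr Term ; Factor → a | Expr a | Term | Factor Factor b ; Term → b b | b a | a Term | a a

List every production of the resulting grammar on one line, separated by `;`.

Left recursion appears on Expr, Factor.
For Expr: α = {Term}, β = {b, Factor Term Term, b b, Term}. Rewrite as Expr → β Expr1 and Expr1 → α Expr1 | ε.
For Factor: α = {Factor b}, β = {a, Expr a, Term}. Rewrite as Factor → β Factor1 and Factor1 → α Factor1 | ε.

Expr → b Expr1 | Factor Term Term Expr1 | b b Expr1 | Term Expr1; Factor → a Factor1 | Expr a Factor1 | Term Factor1; Term → b b | b a | a Term | a a; Expr1 → Term Expr1 | ε; Factor1 → Factor b Factor1 | ε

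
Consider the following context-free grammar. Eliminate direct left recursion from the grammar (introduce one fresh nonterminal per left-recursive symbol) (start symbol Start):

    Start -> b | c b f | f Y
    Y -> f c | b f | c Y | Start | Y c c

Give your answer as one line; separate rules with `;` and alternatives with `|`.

Y is directly left-recursive.
For Y: α = {c c}, β = {f c, b f, c Y, Start}. Rewrite as Y → β Y1 and Y1 → α Y1 | ε.

Start -> b | c b f | f Y; Y -> f c Y1 | b f Y1 | c Y Y1 | Start Y1; Y1 -> c c Y1 | ε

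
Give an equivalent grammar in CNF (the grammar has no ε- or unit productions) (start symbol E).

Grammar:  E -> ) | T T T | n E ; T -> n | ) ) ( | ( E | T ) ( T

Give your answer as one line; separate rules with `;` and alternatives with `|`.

E -> ) | T Y1 | X1 E; T -> n | X2 Y2 | X3 E | T Y3; X1 -> n; X2 -> ); X3 -> (; Y1 -> T T; Y2 -> X2 X3; Y3 -> X2 Y4; Y4 -> X3 T

Introduce a nonterminal for each terminal appearing in a rule of length ≥ 2: X1 → n, X2 → ), X3 → (.
Binarize each right-hand side of length ≥ 3 by chaining fresh nonterminals (Y1, Y2, …): affected rules were E → T T T; T → X2 X2 X3; T → T X2 X3 T.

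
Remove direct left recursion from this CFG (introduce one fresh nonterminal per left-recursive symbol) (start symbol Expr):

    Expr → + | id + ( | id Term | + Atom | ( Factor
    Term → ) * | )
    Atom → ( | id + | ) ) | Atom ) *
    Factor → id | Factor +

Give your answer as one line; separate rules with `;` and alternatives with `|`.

Directly left-recursive nonterminals: Atom, Factor.
For Atom: α = {) *}, β = {(, id +, ) )}. Rewrite as Atom → β Atom1 and Atom1 → α Atom1 | ε.
For Factor: α = {+}, β = {id}. Rewrite as Factor → β Factor1 and Factor1 → α Factor1 | ε.

Expr → + | id + ( | id Term | + Atom | ( Factor; Term → ) * | ); Atom → ( Atom1 | id + Atom1 | ) ) Atom1; Factor → id Factor1; Atom1 → ) * Atom1 | ε; Factor1 → + Factor1 | ε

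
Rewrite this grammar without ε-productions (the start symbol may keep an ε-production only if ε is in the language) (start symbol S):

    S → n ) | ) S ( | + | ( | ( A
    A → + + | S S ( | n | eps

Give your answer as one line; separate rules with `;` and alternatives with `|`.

The nullable symbols are {A}.
ε ∉ L(G), so no ε-production is kept.

S → n ) | ) S ( | + | ( | ( A; A → + + | S S ( | n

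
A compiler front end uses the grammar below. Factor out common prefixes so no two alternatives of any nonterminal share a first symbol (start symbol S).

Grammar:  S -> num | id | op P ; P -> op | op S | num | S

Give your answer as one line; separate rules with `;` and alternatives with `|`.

S -> num | id | op P; P -> num | S | op P'; P' -> ε | S

P has alternatives sharing prefix 'op': factor to P → op P' with P' → ε | S.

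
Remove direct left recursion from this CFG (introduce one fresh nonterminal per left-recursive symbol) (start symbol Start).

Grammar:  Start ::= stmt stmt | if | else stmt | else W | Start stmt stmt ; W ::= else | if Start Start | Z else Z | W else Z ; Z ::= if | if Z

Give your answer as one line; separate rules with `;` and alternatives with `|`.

Start ::= stmt stmt Start1 | if Start1 | else stmt Start1 | else W Start1; W ::= else W1 | if Start Start W1 | Z else Z W1; Z ::= if | if Z; Start1 ::= stmt stmt Start1 | ε; W1 ::= else Z W1 | ε

Left recursion appears on Start, W.
For Start: α = {stmt stmt}, β = {stmt stmt, if, else stmt, else W}. Rewrite as Start → β Start1 and Start1 → α Start1 | ε.
For W: α = {else Z}, β = {else, if Start Start, Z else Z}. Rewrite as W → β W1 and W1 → α W1 | ε.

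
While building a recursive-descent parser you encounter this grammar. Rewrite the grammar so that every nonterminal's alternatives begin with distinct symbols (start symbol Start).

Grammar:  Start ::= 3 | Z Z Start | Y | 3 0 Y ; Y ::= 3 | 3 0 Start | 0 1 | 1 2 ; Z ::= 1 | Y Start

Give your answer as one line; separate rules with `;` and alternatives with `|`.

Start has alternatives sharing prefix '3': factor to Start → 3 Start1 with Start1 → ε | 0 Y.
Y has alternatives sharing prefix '3': factor to Y → 3 Y1 with Y1 → ε | 0 Start.

Start ::= Z Z Start | Y | 3 Start1; Y ::= 0 1 | 1 2 | 3 Y1; Z ::= 1 | Y Start; Start1 ::= epsilon | 0 Y; Y1 ::= epsilon | 0 Start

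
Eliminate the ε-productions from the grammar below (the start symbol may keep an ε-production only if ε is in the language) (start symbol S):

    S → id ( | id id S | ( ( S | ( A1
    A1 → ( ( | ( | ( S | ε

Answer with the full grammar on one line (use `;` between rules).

The nullable symbols are {A1}.
ε ∉ L(G), so no ε-production is kept.
Expand every rule over subsets of its nullable positions: S → ( A1 gives ( A1 | (.

S → id ( | id id S | ( ( S | ( A1 | (; A1 → ( ( | ( | ( S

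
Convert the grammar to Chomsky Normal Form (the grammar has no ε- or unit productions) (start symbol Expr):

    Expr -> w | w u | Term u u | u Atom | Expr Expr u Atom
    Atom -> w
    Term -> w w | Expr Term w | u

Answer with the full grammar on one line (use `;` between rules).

Expr -> w | X1 X2 | Term Y1 | X2 Atom | Expr Y2; Atom -> w; Term -> X1 X1 | Expr Y4 | u; X1 -> w; X2 -> u; Y1 -> X2 X2; Y2 -> Expr Y3; Y3 -> X2 Atom; Y4 -> Term X1

Introduce a nonterminal for each terminal appearing in a rule of length ≥ 2: X1 → w, X2 → u.
Binarize each right-hand side of length ≥ 3 by chaining fresh nonterminals (Y1, Y2, …): affected rules were Expr → Term X2 X2; Expr → Expr Expr X2 Atom; Term → Expr Term X1.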